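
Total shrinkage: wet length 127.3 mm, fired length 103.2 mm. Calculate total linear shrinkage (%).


TS = (127.3 - 103.2) / 127.3 * 100 = 18.93%

18.93


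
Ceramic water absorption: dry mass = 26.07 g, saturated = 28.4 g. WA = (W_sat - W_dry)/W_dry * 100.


WA = (28.4 - 26.07) / 26.07 * 100 = 8.94%

8.94


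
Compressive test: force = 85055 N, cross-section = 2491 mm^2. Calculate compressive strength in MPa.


CS = 85055 / 2491 = 34.1 MPa

34.1


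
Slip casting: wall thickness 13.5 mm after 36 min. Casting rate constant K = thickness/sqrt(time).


K = 13.5 / sqrt(36) = 13.5 / 6.0 = 2.25 mm/min^0.5

2.25


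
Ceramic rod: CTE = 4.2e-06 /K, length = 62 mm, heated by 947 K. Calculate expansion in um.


dL = 4.2e-06 * 62 * 947 * 1000 = 246.599 um

246.599


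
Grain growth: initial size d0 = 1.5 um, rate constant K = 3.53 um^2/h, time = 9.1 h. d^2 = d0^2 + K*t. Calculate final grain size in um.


d^2 = 1.5^2 + 3.53*9.1 = 34.373
d = sqrt(34.373) = 5.86 um

5.86


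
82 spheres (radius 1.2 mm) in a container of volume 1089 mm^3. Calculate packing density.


V_sphere = 4/3*pi*1.2^3 = 7.2382 mm^3
Total V = 82*7.2382 = 593.5324 mm^3
PD = 593.5324 / 1089 = 0.545

0.545


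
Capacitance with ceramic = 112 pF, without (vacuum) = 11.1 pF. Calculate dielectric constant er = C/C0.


er = 112 / 11.1 = 10.09

10.09


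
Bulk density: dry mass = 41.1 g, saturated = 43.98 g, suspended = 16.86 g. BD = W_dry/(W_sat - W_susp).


BD = 41.1 / (43.98 - 16.86) = 41.1 / 27.12 = 1.515 g/cm^3

1.515


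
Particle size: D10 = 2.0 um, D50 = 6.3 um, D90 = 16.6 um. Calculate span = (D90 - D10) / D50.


Span = (16.6 - 2.0) / 6.3 = 14.6 / 6.3 = 2.317

2.317


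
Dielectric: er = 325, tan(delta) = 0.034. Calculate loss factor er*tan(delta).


Loss = 325 * 0.034 = 11.05

11.05


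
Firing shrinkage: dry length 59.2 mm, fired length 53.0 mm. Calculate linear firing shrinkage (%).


FS = (59.2 - 53.0) / 59.2 * 100 = 10.47%

10.47


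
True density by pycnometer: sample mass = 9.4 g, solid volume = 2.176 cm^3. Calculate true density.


TD = 9.4 / 2.176 = 4.32 g/cm^3

4.32


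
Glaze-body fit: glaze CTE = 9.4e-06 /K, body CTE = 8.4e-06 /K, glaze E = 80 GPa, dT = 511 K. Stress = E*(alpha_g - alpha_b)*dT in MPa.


Stress = 80*1000*(9.4e-06 - 8.4e-06)*511 = 40.9 MPa

40.9


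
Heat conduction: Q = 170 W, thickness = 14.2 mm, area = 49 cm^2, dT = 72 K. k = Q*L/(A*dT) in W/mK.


k = 170*14.2/1000/(49/10000*72) = 6.84 W/mK

6.84


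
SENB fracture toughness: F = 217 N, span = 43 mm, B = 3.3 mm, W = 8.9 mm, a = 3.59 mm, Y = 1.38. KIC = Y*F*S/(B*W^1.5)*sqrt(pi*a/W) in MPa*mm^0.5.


KIC = 1.38*217*43/(3.3*8.9^1.5)*sqrt(pi*3.59/8.9) = 165.44

165.44


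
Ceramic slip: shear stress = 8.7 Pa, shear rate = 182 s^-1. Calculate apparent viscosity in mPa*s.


eta = tau/gamma * 1000 = 8.7/182 * 1000 = 47.8 mPa*s

47.8


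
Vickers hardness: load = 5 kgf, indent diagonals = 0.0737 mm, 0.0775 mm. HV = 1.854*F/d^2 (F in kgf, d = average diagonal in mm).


d_avg = (0.0737+0.0775)/2 = 0.0756 mm
HV = 1.854*5/0.0756^2 = 1622

1622


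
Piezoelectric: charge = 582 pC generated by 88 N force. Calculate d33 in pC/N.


d33 = 582 / 88 = 6.6 pC/N

6.6


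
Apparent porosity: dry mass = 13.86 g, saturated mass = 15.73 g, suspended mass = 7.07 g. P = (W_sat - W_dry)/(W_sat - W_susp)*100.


P = (15.73 - 13.86) / (15.73 - 7.07) * 100 = 1.87 / 8.66 * 100 = 21.6%

21.6


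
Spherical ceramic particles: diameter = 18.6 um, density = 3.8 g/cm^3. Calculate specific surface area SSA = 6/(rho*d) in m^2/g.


SSA = 6 / (3.8 * 18.6) = 0.085 m^2/g

0.085


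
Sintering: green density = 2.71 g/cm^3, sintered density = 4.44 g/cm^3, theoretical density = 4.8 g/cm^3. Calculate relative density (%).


Relative = 4.44 / 4.8 * 100 = 92.5%

92.5


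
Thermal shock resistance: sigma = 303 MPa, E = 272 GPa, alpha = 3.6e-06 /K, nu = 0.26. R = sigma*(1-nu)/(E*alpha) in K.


R = 303*(1-0.26)/(272*1000*3.6e-06) = 229 K

229


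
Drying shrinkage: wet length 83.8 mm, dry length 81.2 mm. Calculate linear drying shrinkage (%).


DS = (83.8 - 81.2) / 83.8 * 100 = 3.1%

3.1


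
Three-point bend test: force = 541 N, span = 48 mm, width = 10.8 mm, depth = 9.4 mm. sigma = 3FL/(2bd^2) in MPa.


sigma = 3*541*48/(2*10.8*9.4^2) = 40.8 MPa

40.8


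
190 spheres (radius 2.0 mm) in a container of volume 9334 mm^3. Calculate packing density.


V_sphere = 4/3*pi*2.0^3 = 33.5103 mm^3
Total V = 190*33.5103 = 6366.957 mm^3
PD = 6366.957 / 9334 = 0.682

0.682


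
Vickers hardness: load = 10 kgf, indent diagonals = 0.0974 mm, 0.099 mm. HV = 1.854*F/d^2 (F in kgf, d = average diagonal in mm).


d_avg = (0.0974+0.099)/2 = 0.0982 mm
HV = 1.854*10/0.0982^2 = 1923

1923


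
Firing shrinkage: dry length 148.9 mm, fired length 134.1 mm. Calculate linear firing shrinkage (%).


FS = (148.9 - 134.1) / 148.9 * 100 = 9.94%

9.94


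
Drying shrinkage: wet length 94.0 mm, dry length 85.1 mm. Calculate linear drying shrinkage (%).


DS = (94.0 - 85.1) / 94.0 * 100 = 9.47%

9.47


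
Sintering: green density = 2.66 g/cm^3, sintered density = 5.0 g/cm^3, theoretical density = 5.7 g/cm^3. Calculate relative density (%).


Relative = 5.0 / 5.7 * 100 = 87.7%

87.7


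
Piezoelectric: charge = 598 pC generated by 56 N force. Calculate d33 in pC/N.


d33 = 598 / 56 = 10.7 pC/N

10.7


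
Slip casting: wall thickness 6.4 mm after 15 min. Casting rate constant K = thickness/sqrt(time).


K = 6.4 / sqrt(15) = 6.4 / 3.873 = 1.652 mm/min^0.5

1.652


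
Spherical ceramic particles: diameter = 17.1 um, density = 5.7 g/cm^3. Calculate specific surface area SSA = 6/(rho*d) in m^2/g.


SSA = 6 / (5.7 * 17.1) = 0.062 m^2/g

0.062


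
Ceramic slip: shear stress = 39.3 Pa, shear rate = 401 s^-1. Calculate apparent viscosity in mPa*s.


eta = tau/gamma * 1000 = 39.3/401 * 1000 = 98.0 mPa*s

98.0


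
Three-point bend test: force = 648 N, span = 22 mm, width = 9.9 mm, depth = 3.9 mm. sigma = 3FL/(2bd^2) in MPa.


sigma = 3*648*22/(2*9.9*3.9^2) = 142.0 MPa

142.0


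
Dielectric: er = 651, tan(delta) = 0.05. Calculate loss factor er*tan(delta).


Loss = 651 * 0.05 = 32.55

32.55


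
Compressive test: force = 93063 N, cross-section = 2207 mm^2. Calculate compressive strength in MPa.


CS = 93063 / 2207 = 42.2 MPa

42.2


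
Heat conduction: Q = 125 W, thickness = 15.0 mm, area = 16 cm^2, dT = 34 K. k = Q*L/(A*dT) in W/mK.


k = 125*15.0/1000/(16/10000*34) = 34.47 W/mK

34.47


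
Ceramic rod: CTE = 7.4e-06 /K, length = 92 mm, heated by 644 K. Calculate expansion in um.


dL = 7.4e-06 * 92 * 644 * 1000 = 438.435 um

438.435


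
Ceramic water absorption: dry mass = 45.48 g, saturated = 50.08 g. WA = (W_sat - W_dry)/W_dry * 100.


WA = (50.08 - 45.48) / 45.48 * 100 = 10.11%

10.11


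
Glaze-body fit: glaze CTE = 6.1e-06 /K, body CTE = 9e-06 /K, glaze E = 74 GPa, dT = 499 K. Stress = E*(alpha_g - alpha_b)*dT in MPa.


Stress = 74*1000*(6.1e-06 - 9e-06)*499 = -107.1 MPa

-107.1


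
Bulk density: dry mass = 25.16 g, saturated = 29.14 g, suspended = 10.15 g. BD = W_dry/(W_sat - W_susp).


BD = 25.16 / (29.14 - 10.15) = 25.16 / 18.99 = 1.325 g/cm^3

1.325


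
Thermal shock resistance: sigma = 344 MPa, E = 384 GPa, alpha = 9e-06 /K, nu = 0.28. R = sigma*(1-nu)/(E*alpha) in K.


R = 344*(1-0.28)/(384*1000*9e-06) = 72 K

72


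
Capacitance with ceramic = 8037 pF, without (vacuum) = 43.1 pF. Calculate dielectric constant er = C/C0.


er = 8037 / 43.1 = 186.47

186.47


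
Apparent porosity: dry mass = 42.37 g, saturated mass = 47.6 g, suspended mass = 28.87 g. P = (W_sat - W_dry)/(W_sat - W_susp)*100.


P = (47.6 - 42.37) / (47.6 - 28.87) * 100 = 5.23 / 18.73 * 100 = 27.9%

27.9


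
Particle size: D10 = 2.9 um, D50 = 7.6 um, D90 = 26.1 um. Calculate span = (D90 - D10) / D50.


Span = (26.1 - 2.9) / 7.6 = 23.2 / 7.6 = 3.053

3.053


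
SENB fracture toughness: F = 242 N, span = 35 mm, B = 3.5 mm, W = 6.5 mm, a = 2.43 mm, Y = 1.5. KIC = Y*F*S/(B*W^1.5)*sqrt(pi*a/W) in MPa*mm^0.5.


KIC = 1.5*242*35/(3.5*6.5^1.5)*sqrt(pi*2.43/6.5) = 237.39

237.39


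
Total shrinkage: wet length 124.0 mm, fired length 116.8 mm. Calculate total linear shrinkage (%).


TS = (124.0 - 116.8) / 124.0 * 100 = 5.81%

5.81


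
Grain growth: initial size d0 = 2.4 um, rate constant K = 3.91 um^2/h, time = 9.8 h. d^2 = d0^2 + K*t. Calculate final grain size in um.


d^2 = 2.4^2 + 3.91*9.8 = 44.078
d = sqrt(44.078) = 6.64 um

6.64


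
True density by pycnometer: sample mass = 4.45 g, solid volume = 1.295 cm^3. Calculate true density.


TD = 4.45 / 1.295 = 3.436 g/cm^3

3.436


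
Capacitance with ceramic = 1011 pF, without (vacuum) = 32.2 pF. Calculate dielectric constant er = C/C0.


er = 1011 / 32.2 = 31.4

31.4


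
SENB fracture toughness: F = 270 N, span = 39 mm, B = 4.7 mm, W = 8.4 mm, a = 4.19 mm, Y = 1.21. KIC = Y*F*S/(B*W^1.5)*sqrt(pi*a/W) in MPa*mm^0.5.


KIC = 1.21*270*39/(4.7*8.4^1.5)*sqrt(pi*4.19/8.4) = 139.39

139.39


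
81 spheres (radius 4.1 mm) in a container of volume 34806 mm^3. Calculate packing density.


V_sphere = 4/3*pi*4.1^3 = 288.6956 mm^3
Total V = 81*288.6956 = 23384.3436 mm^3
PD = 23384.3436 / 34806 = 0.672

0.672


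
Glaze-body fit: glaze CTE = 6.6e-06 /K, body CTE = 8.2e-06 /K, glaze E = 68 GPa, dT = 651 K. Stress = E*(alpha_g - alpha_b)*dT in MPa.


Stress = 68*1000*(6.6e-06 - 8.2e-06)*651 = -70.8 MPa

-70.8


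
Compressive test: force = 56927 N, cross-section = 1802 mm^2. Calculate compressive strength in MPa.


CS = 56927 / 1802 = 31.6 MPa

31.6


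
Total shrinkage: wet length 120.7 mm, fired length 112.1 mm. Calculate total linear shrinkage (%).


TS = (120.7 - 112.1) / 120.7 * 100 = 7.13%

7.13


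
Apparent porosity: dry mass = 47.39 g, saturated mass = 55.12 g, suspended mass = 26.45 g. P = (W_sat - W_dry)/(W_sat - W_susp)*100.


P = (55.12 - 47.39) / (55.12 - 26.45) * 100 = 7.73 / 28.67 * 100 = 27.0%

27.0


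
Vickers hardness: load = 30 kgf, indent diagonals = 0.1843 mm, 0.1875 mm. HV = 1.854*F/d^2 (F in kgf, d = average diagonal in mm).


d_avg = (0.1843+0.1875)/2 = 0.1859 mm
HV = 1.854*30/0.1859^2 = 1609

1609


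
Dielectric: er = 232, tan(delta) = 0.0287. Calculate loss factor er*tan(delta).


Loss = 232 * 0.0287 = 6.658

6.658


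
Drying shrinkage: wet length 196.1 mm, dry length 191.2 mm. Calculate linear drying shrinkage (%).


DS = (196.1 - 191.2) / 196.1 * 100 = 2.5%

2.5


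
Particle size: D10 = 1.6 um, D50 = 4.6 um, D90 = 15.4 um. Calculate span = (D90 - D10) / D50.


Span = (15.4 - 1.6) / 4.6 = 13.8 / 4.6 = 3.0

3.0


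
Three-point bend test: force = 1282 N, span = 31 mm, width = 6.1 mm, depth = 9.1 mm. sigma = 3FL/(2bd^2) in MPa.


sigma = 3*1282*31/(2*6.1*9.1^2) = 118.0 MPa

118.0


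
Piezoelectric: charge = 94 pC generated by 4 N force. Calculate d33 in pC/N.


d33 = 94 / 4 = 23.5 pC/N

23.5


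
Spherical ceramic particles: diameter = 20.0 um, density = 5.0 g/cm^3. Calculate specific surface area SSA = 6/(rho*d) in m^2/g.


SSA = 6 / (5.0 * 20.0) = 0.06 m^2/g

0.06


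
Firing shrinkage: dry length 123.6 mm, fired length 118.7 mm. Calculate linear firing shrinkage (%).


FS = (123.6 - 118.7) / 123.6 * 100 = 3.96%

3.96


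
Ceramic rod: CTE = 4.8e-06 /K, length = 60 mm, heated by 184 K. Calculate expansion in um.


dL = 4.8e-06 * 60 * 184 * 1000 = 52.992 um

52.992


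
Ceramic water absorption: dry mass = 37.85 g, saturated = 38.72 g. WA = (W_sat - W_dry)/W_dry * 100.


WA = (38.72 - 37.85) / 37.85 * 100 = 2.3%

2.3


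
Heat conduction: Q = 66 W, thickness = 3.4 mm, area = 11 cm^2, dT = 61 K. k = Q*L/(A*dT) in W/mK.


k = 66*3.4/1000/(11/10000*61) = 3.34 W/mK

3.34


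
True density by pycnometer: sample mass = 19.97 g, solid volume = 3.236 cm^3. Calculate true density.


TD = 19.97 / 3.236 = 6.171 g/cm^3

6.171


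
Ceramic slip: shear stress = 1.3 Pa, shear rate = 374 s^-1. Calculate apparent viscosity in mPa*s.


eta = tau/gamma * 1000 = 1.3/374 * 1000 = 3.5 mPa*s

3.5


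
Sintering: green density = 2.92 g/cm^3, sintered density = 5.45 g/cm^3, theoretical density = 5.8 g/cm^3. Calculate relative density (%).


Relative = 5.45 / 5.8 * 100 = 94.0%

94.0


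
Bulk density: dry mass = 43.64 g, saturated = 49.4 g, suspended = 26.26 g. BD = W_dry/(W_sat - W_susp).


BD = 43.64 / (49.4 - 26.26) = 43.64 / 23.14 = 1.886 g/cm^3

1.886


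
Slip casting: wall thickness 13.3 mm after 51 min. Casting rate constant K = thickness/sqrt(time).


K = 13.3 / sqrt(51) = 13.3 / 7.1414 = 1.862 mm/min^0.5

1.862


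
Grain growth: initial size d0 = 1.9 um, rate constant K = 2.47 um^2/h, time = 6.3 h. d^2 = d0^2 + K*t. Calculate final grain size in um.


d^2 = 1.9^2 + 2.47*6.3 = 19.171
d = sqrt(19.171) = 4.38 um

4.38


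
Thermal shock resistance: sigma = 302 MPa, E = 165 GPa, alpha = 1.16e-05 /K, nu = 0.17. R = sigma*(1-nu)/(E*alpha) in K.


R = 302*(1-0.17)/(165*1000*1.16e-05) = 131 K

131


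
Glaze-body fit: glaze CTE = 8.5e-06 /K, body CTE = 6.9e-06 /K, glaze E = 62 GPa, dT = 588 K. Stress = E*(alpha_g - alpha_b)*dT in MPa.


Stress = 62*1000*(8.5e-06 - 6.9e-06)*588 = 58.3 MPa

58.3


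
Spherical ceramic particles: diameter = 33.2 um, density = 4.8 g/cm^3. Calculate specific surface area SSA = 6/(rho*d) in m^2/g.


SSA = 6 / (4.8 * 33.2) = 0.038 m^2/g

0.038


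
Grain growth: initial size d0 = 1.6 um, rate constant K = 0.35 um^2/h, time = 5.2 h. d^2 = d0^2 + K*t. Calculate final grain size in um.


d^2 = 1.6^2 + 0.35*5.2 = 4.38
d = sqrt(4.38) = 2.09 um

2.09


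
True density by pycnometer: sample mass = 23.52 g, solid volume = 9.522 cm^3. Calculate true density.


TD = 23.52 / 9.522 = 2.47 g/cm^3

2.47


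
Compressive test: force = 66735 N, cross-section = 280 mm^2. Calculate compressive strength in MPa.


CS = 66735 / 280 = 238.3 MPa

238.3


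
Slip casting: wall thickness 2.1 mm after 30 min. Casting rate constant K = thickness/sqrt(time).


K = 2.1 / sqrt(30) = 2.1 / 5.4772 = 0.383 mm/min^0.5

0.383


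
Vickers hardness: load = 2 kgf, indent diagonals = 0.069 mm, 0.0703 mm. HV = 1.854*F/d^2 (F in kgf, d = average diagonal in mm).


d_avg = (0.069+0.0703)/2 = 0.06965 mm
HV = 1.854*2/0.06965^2 = 764

764


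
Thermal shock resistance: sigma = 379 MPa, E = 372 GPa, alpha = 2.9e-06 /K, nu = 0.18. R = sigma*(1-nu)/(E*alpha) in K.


R = 379*(1-0.18)/(372*1000*2.9e-06) = 288 K

288


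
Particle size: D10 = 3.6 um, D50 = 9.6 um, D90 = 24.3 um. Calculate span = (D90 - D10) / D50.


Span = (24.3 - 3.6) / 9.6 = 20.7 / 9.6 = 2.156

2.156


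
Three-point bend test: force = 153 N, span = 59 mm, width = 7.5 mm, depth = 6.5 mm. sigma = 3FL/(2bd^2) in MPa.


sigma = 3*153*59/(2*7.5*6.5^2) = 42.7 MPa

42.7


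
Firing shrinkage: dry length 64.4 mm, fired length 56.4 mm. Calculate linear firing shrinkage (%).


FS = (64.4 - 56.4) / 64.4 * 100 = 12.42%

12.42


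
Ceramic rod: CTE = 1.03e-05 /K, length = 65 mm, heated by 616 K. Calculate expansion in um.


dL = 1.03e-05 * 65 * 616 * 1000 = 412.412 um

412.412


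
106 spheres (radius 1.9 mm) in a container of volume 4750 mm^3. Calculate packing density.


V_sphere = 4/3*pi*1.9^3 = 28.7309 mm^3
Total V = 106*28.7309 = 3045.4754 mm^3
PD = 3045.4754 / 4750 = 0.641

0.641


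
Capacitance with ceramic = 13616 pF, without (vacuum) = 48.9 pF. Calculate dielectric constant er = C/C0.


er = 13616 / 48.9 = 278.45

278.45


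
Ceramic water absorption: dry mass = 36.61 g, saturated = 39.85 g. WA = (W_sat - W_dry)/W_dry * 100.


WA = (39.85 - 36.61) / 36.61 * 100 = 8.85%

8.85


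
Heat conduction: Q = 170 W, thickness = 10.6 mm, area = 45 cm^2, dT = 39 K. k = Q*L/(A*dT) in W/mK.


k = 170*10.6/1000/(45/10000*39) = 10.27 W/mK

10.27


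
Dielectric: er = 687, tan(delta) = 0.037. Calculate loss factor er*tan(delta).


Loss = 687 * 0.037 = 25.419

25.419


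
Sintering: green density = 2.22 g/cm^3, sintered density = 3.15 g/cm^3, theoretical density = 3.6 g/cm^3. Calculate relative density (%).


Relative = 3.15 / 3.6 * 100 = 87.5%

87.5


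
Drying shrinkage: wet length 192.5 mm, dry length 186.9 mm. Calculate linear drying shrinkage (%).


DS = (192.5 - 186.9) / 192.5 * 100 = 2.91%

2.91


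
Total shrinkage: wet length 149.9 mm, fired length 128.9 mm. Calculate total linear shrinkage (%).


TS = (149.9 - 128.9) / 149.9 * 100 = 14.01%

14.01


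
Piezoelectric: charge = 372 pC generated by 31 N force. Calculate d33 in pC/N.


d33 = 372 / 31 = 12.0 pC/N

12.0


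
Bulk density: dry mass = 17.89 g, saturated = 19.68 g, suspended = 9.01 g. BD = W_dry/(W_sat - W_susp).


BD = 17.89 / (19.68 - 9.01) = 17.89 / 10.67 = 1.677 g/cm^3

1.677


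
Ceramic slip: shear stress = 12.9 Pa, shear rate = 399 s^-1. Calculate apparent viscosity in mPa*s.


eta = tau/gamma * 1000 = 12.9/399 * 1000 = 32.3 mPa*s

32.3


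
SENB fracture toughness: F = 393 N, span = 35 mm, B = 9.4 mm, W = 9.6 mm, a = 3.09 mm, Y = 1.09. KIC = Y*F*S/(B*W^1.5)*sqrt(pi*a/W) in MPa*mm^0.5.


KIC = 1.09*393*35/(9.4*9.6^1.5)*sqrt(pi*3.09/9.6) = 53.92

53.92


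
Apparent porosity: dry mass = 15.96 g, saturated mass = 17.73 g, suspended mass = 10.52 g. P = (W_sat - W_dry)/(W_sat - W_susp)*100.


P = (17.73 - 15.96) / (17.73 - 10.52) * 100 = 1.77 / 7.21 * 100 = 24.5%

24.5


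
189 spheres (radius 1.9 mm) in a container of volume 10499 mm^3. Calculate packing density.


V_sphere = 4/3*pi*1.9^3 = 28.7309 mm^3
Total V = 189*28.7309 = 5430.1401 mm^3
PD = 5430.1401 / 10499 = 0.517

0.517


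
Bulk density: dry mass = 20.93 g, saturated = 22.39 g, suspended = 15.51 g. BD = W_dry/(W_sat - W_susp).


BD = 20.93 / (22.39 - 15.51) = 20.93 / 6.88 = 3.042 g/cm^3

3.042


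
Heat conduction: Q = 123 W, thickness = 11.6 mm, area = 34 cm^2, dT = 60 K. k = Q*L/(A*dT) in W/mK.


k = 123*11.6/1000/(34/10000*60) = 6.99 W/mK

6.99


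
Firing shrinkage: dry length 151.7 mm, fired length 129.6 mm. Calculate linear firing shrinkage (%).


FS = (151.7 - 129.6) / 151.7 * 100 = 14.57%

14.57


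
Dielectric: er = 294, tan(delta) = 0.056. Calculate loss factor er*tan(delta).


Loss = 294 * 0.056 = 16.464

16.464


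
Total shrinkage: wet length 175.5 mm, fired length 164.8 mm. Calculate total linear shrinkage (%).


TS = (175.5 - 164.8) / 175.5 * 100 = 6.1%

6.1


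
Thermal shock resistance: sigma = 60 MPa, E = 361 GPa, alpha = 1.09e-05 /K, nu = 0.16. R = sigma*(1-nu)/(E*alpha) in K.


R = 60*(1-0.16)/(361*1000*1.09e-05) = 13 K

13


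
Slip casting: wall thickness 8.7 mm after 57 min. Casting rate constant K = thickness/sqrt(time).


K = 8.7 / sqrt(57) = 8.7 / 7.5498 = 1.152 mm/min^0.5

1.152


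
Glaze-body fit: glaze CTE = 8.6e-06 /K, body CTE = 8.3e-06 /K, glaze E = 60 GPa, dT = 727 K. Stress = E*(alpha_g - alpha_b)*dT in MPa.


Stress = 60*1000*(8.6e-06 - 8.3e-06)*727 = 13.1 MPa

13.1


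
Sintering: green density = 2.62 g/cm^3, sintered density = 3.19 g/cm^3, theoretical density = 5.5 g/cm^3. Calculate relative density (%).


Relative = 3.19 / 5.5 * 100 = 58.0%

58.0


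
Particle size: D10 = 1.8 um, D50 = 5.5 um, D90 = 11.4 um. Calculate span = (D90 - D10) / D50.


Span = (11.4 - 1.8) / 5.5 = 9.6 / 5.5 = 1.745

1.745


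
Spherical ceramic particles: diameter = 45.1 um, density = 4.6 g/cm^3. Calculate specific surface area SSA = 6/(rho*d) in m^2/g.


SSA = 6 / (4.6 * 45.1) = 0.029 m^2/g

0.029


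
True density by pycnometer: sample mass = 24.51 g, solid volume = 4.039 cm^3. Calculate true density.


TD = 24.51 / 4.039 = 6.068 g/cm^3

6.068


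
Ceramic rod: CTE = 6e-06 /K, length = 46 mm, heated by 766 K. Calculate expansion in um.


dL = 6e-06 * 46 * 766 * 1000 = 211.416 um

211.416


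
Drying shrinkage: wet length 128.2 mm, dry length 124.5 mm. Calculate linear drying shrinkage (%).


DS = (128.2 - 124.5) / 128.2 * 100 = 2.89%

2.89


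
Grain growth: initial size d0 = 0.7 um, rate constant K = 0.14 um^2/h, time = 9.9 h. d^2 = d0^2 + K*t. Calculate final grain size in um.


d^2 = 0.7^2 + 0.14*9.9 = 1.876
d = sqrt(1.876) = 1.37 um

1.37


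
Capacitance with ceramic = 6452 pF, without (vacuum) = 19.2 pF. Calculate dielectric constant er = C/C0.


er = 6452 / 19.2 = 336.04

336.04


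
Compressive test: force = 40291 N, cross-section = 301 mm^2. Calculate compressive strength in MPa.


CS = 40291 / 301 = 133.9 MPa

133.9


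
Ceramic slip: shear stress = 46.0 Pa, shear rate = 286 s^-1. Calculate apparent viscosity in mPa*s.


eta = tau/gamma * 1000 = 46.0/286 * 1000 = 160.8 mPa*s

160.8


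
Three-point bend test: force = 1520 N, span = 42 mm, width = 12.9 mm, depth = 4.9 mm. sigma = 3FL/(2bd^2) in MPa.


sigma = 3*1520*42/(2*12.9*4.9^2) = 309.2 MPa

309.2


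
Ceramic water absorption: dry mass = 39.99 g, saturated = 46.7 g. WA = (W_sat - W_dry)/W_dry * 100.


WA = (46.7 - 39.99) / 39.99 * 100 = 16.78%

16.78


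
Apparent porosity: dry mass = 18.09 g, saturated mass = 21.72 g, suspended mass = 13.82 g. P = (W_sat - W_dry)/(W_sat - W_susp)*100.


P = (21.72 - 18.09) / (21.72 - 13.82) * 100 = 3.63 / 7.9 * 100 = 45.9%

45.9


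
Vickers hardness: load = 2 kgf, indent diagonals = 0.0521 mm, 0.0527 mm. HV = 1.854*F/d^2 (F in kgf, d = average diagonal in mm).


d_avg = (0.0521+0.0527)/2 = 0.0524 mm
HV = 1.854*2/0.0524^2 = 1350

1350


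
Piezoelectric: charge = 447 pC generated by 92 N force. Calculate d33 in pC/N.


d33 = 447 / 92 = 4.9 pC/N

4.9


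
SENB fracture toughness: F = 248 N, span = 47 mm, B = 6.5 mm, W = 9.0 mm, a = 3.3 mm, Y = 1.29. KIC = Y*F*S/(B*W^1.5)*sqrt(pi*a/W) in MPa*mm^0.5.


KIC = 1.29*248*47/(6.5*9.0^1.5)*sqrt(pi*3.3/9.0) = 91.95

91.95


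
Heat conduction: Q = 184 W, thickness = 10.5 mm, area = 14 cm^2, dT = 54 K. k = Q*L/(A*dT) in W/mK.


k = 184*10.5/1000/(14/10000*54) = 25.56 W/mK

25.56


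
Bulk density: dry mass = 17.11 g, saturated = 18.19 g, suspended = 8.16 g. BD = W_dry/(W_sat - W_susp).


BD = 17.11 / (18.19 - 8.16) = 17.11 / 10.03 = 1.706 g/cm^3

1.706


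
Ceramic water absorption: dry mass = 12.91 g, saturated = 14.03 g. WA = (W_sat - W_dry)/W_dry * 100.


WA = (14.03 - 12.91) / 12.91 * 100 = 8.68%

8.68


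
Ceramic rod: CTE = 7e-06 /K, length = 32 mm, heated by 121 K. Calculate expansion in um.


dL = 7e-06 * 32 * 121 * 1000 = 27.104 um

27.104


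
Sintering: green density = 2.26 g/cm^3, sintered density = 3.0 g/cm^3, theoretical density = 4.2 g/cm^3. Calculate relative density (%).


Relative = 3.0 / 4.2 * 100 = 71.4%

71.4


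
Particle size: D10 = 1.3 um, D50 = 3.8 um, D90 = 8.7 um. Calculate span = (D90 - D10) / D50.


Span = (8.7 - 1.3) / 3.8 = 7.4 / 3.8 = 1.947

1.947


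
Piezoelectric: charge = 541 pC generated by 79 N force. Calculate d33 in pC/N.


d33 = 541 / 79 = 6.8 pC/N

6.8


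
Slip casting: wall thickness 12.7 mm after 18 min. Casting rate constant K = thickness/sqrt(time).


K = 12.7 / sqrt(18) = 12.7 / 4.2426 = 2.993 mm/min^0.5

2.993


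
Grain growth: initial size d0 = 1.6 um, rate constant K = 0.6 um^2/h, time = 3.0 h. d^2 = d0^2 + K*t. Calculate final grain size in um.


d^2 = 1.6^2 + 0.6*3.0 = 4.36
d = sqrt(4.36) = 2.09 um

2.09


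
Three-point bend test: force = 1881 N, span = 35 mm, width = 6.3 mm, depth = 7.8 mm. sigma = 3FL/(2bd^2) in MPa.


sigma = 3*1881*35/(2*6.3*7.8^2) = 257.6 MPa

257.6


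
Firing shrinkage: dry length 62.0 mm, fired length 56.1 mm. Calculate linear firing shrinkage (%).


FS = (62.0 - 56.1) / 62.0 * 100 = 9.52%

9.52


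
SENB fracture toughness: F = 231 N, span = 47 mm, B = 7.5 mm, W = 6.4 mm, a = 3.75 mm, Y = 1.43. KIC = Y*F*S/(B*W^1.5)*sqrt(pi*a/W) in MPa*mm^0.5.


KIC = 1.43*231*47/(7.5*6.4^1.5)*sqrt(pi*3.75/6.4) = 173.47

173.47


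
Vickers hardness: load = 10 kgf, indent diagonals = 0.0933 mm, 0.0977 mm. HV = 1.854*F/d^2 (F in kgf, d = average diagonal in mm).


d_avg = (0.0933+0.0977)/2 = 0.0955 mm
HV = 1.854*10/0.0955^2 = 2033

2033


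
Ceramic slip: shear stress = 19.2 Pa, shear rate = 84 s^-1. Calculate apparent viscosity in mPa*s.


eta = tau/gamma * 1000 = 19.2/84 * 1000 = 228.6 mPa*s

228.6


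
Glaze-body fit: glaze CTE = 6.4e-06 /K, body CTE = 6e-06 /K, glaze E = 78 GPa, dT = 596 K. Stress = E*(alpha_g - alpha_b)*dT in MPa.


Stress = 78*1000*(6.4e-06 - 6e-06)*596 = 18.6 MPa

18.6


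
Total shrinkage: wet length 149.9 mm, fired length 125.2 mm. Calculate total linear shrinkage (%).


TS = (149.9 - 125.2) / 149.9 * 100 = 16.48%

16.48


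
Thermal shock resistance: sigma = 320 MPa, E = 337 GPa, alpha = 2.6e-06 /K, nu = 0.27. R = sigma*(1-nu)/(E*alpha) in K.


R = 320*(1-0.27)/(337*1000*2.6e-06) = 267 K

267


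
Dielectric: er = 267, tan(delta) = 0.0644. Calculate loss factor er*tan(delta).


Loss = 267 * 0.0644 = 17.195

17.195


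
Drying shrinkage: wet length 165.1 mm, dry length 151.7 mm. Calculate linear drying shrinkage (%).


DS = (165.1 - 151.7) / 165.1 * 100 = 8.12%

8.12


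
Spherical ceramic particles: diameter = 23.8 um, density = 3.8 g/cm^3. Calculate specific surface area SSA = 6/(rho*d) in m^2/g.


SSA = 6 / (3.8 * 23.8) = 0.066 m^2/g

0.066


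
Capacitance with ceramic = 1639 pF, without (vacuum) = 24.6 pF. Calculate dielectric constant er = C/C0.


er = 1639 / 24.6 = 66.63

66.63


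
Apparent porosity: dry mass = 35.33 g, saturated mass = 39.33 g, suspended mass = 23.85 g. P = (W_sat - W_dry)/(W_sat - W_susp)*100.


P = (39.33 - 35.33) / (39.33 - 23.85) * 100 = 4.0 / 15.48 * 100 = 25.8%

25.8


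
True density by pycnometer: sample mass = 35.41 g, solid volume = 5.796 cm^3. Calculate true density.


TD = 35.41 / 5.796 = 6.109 g/cm^3

6.109


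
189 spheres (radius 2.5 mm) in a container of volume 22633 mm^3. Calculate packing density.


V_sphere = 4/3*pi*2.5^3 = 65.4498 mm^3
Total V = 189*65.4498 = 12370.0122 mm^3
PD = 12370.0122 / 22633 = 0.547

0.547


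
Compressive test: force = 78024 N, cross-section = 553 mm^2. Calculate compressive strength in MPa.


CS = 78024 / 553 = 141.1 MPa

141.1


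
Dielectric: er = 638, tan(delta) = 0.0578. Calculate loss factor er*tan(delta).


Loss = 638 * 0.0578 = 36.876

36.876


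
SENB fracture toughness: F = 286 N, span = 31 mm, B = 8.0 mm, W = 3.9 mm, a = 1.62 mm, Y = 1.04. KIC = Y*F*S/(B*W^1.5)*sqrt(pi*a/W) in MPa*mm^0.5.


KIC = 1.04*286*31/(8.0*3.9^1.5)*sqrt(pi*1.62/3.9) = 170.95

170.95


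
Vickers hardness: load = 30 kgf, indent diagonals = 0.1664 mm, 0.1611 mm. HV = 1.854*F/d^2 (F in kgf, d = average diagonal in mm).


d_avg = (0.1664+0.1611)/2 = 0.16375 mm
HV = 1.854*30/0.16375^2 = 2074

2074


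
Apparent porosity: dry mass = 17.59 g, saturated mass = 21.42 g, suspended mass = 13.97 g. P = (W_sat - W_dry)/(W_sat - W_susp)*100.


P = (21.42 - 17.59) / (21.42 - 13.97) * 100 = 3.83 / 7.45 * 100 = 51.4%

51.4


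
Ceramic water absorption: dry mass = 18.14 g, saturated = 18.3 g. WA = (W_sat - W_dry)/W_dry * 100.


WA = (18.3 - 18.14) / 18.14 * 100 = 0.88%

0.88


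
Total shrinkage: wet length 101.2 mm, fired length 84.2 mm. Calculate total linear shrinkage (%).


TS = (101.2 - 84.2) / 101.2 * 100 = 16.8%

16.8


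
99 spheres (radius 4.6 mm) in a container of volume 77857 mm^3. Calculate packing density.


V_sphere = 4/3*pi*4.6^3 = 407.7201 mm^3
Total V = 99*407.7201 = 40364.2899 mm^3
PD = 40364.2899 / 77857 = 0.518

0.518


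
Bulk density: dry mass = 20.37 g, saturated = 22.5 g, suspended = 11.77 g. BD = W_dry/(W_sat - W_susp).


BD = 20.37 / (22.5 - 11.77) = 20.37 / 10.73 = 1.898 g/cm^3

1.898


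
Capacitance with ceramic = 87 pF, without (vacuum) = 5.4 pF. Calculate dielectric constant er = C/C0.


er = 87 / 5.4 = 16.11

16.11


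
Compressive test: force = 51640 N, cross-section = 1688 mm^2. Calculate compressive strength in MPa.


CS = 51640 / 1688 = 30.6 MPa

30.6


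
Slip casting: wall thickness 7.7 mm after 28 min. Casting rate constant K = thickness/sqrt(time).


K = 7.7 / sqrt(28) = 7.7 / 5.2915 = 1.455 mm/min^0.5

1.455


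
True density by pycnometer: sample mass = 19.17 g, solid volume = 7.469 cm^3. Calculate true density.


TD = 19.17 / 7.469 = 2.567 g/cm^3

2.567


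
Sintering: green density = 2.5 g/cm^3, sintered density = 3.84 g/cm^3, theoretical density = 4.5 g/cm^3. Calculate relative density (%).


Relative = 3.84 / 4.5 * 100 = 85.3%

85.3


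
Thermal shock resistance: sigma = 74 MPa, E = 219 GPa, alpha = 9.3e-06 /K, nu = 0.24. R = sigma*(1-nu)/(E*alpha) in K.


R = 74*(1-0.24)/(219*1000*9.3e-06) = 28 K

28


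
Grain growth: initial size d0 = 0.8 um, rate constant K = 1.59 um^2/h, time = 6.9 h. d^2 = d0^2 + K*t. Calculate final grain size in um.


d^2 = 0.8^2 + 1.59*6.9 = 11.611
d = sqrt(11.611) = 3.41 um

3.41


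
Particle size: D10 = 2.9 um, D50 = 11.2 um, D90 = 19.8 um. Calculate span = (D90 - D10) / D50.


Span = (19.8 - 2.9) / 11.2 = 16.9 / 11.2 = 1.509

1.509


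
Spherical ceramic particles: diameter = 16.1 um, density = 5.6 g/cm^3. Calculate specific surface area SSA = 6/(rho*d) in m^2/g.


SSA = 6 / (5.6 * 16.1) = 0.067 m^2/g

0.067


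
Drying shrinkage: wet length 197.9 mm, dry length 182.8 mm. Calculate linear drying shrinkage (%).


DS = (197.9 - 182.8) / 197.9 * 100 = 7.63%

7.63


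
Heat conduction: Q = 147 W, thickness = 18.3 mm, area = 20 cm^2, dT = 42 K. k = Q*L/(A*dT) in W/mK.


k = 147*18.3/1000/(20/10000*42) = 32.03 W/mK

32.03


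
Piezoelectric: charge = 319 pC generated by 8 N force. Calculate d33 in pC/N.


d33 = 319 / 8 = 39.9 pC/N

39.9


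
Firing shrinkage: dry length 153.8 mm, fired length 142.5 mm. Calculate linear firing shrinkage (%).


FS = (153.8 - 142.5) / 153.8 * 100 = 7.35%

7.35


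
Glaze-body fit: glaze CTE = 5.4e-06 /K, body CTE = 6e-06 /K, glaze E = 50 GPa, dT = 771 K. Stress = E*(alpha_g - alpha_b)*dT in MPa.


Stress = 50*1000*(5.4e-06 - 6e-06)*771 = -23.1 MPa

-23.1


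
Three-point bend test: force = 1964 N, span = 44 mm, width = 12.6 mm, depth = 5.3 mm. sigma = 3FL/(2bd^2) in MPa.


sigma = 3*1964*44/(2*12.6*5.3^2) = 366.2 MPa

366.2


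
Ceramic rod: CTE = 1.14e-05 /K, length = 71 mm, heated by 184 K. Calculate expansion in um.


dL = 1.14e-05 * 71 * 184 * 1000 = 148.93 um

148.93


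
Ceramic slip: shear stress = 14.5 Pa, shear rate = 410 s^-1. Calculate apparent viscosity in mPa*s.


eta = tau/gamma * 1000 = 14.5/410 * 1000 = 35.4 mPa*s

35.4


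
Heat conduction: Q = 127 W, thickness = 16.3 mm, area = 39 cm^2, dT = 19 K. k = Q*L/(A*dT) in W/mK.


k = 127*16.3/1000/(39/10000*19) = 27.94 W/mK

27.94


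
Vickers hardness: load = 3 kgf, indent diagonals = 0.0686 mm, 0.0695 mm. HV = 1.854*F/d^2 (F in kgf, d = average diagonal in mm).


d_avg = (0.0686+0.0695)/2 = 0.06905 mm
HV = 1.854*3/0.06905^2 = 1167

1167


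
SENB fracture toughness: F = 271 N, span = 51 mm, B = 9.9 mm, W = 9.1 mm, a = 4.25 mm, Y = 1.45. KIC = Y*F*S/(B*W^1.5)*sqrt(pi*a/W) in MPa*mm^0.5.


KIC = 1.45*271*51/(9.9*9.1^1.5)*sqrt(pi*4.25/9.1) = 89.32

89.32


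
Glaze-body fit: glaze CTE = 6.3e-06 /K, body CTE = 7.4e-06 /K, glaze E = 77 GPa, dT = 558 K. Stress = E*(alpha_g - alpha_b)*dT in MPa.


Stress = 77*1000*(6.3e-06 - 7.4e-06)*558 = -47.3 MPa

-47.3


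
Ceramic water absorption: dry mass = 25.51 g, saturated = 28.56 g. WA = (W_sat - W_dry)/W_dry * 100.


WA = (28.56 - 25.51) / 25.51 * 100 = 11.96%

11.96


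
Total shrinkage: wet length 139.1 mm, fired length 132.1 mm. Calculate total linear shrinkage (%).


TS = (139.1 - 132.1) / 139.1 * 100 = 5.03%

5.03


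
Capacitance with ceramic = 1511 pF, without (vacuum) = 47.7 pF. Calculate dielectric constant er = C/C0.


er = 1511 / 47.7 = 31.68

31.68


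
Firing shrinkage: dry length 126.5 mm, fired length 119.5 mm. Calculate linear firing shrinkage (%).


FS = (126.5 - 119.5) / 126.5 * 100 = 5.53%

5.53


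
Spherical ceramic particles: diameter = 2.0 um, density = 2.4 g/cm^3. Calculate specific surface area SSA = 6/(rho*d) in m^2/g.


SSA = 6 / (2.4 * 2.0) = 1.25 m^2/g

1.25


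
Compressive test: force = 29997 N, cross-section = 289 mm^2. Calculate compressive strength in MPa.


CS = 29997 / 289 = 103.8 MPa

103.8


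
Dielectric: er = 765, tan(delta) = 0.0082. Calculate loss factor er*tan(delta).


Loss = 765 * 0.0082 = 6.273

6.273


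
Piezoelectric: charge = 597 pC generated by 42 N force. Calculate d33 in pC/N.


d33 = 597 / 42 = 14.2 pC/N

14.2


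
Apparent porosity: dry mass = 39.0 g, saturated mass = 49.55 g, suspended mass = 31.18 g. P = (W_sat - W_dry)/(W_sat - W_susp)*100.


P = (49.55 - 39.0) / (49.55 - 31.18) * 100 = 10.55 / 18.37 * 100 = 57.4%

57.4


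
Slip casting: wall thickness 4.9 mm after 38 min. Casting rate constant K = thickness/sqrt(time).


K = 4.9 / sqrt(38) = 4.9 / 6.1644 = 0.795 mm/min^0.5

0.795


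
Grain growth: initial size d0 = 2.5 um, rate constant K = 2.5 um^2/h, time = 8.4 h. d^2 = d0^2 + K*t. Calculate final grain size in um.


d^2 = 2.5^2 + 2.5*8.4 = 27.25
d = sqrt(27.25) = 5.22 um

5.22


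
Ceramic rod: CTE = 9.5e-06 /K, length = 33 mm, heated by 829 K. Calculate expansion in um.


dL = 9.5e-06 * 33 * 829 * 1000 = 259.892 um

259.892


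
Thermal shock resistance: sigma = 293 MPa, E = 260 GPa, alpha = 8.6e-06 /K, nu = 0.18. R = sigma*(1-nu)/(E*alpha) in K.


R = 293*(1-0.18)/(260*1000*8.6e-06) = 107 K

107


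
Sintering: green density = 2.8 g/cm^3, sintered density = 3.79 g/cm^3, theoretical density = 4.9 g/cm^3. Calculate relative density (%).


Relative = 3.79 / 4.9 * 100 = 77.3%

77.3


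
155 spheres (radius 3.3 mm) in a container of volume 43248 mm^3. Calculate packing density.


V_sphere = 4/3*pi*3.3^3 = 150.5326 mm^3
Total V = 155*150.5326 = 23332.553 mm^3
PD = 23332.553 / 43248 = 0.54

0.54


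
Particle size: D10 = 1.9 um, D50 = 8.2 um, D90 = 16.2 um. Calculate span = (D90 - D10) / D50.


Span = (16.2 - 1.9) / 8.2 = 14.3 / 8.2 = 1.744

1.744


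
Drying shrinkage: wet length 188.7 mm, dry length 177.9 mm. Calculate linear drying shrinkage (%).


DS = (188.7 - 177.9) / 188.7 * 100 = 5.72%

5.72


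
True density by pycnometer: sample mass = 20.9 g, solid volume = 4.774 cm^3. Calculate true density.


TD = 20.9 / 4.774 = 4.378 g/cm^3

4.378


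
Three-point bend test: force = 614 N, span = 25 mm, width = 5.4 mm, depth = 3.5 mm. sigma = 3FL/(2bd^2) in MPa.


sigma = 3*614*25/(2*5.4*3.5^2) = 348.1 MPa

348.1


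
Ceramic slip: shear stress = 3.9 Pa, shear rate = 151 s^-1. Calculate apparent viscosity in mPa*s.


eta = tau/gamma * 1000 = 3.9/151 * 1000 = 25.8 mPa*s

25.8


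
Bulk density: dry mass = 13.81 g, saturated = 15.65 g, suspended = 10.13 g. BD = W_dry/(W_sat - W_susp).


BD = 13.81 / (15.65 - 10.13) = 13.81 / 5.52 = 2.502 g/cm^3

2.502


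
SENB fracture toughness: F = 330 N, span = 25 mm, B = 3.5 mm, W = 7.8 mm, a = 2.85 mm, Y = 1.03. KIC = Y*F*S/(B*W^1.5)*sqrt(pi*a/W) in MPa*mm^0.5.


KIC = 1.03*330*25/(3.5*7.8^1.5)*sqrt(pi*2.85/7.8) = 119.41

119.41


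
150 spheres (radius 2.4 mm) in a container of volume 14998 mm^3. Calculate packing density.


V_sphere = 4/3*pi*2.4^3 = 57.9058 mm^3
Total V = 150*57.9058 = 8685.87 mm^3
PD = 8685.87 / 14998 = 0.579

0.579


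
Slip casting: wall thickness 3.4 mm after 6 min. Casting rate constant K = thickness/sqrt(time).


K = 3.4 / sqrt(6) = 3.4 / 2.4495 = 1.388 mm/min^0.5

1.388


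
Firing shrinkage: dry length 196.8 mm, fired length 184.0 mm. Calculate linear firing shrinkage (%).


FS = (196.8 - 184.0) / 196.8 * 100 = 6.5%

6.5


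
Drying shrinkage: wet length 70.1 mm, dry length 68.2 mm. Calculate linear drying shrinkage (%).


DS = (70.1 - 68.2) / 70.1 * 100 = 2.71%

2.71


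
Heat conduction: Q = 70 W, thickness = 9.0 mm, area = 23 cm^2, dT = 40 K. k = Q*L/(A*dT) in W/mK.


k = 70*9.0/1000/(23/10000*40) = 6.85 W/mK

6.85


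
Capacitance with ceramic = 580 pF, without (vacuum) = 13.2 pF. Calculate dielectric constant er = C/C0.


er = 580 / 13.2 = 43.94

43.94


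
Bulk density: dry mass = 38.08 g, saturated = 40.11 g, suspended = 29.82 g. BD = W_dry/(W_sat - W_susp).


BD = 38.08 / (40.11 - 29.82) = 38.08 / 10.29 = 3.701 g/cm^3

3.701


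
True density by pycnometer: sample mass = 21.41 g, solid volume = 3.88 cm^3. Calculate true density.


TD = 21.41 / 3.88 = 5.518 g/cm^3

5.518


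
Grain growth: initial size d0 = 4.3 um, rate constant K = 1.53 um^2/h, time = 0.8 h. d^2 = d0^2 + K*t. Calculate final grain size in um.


d^2 = 4.3^2 + 1.53*0.8 = 19.714
d = sqrt(19.714) = 4.44 um

4.44


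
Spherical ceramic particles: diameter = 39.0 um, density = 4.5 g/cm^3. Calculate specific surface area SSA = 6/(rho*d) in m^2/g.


SSA = 6 / (4.5 * 39.0) = 0.034 m^2/g

0.034


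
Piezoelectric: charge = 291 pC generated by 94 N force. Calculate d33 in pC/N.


d33 = 291 / 94 = 3.1 pC/N

3.1


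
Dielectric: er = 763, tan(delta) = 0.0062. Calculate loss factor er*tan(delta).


Loss = 763 * 0.0062 = 4.731

4.731


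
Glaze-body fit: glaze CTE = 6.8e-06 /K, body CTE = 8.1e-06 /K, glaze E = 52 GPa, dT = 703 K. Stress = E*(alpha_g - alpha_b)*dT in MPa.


Stress = 52*1000*(6.8e-06 - 8.1e-06)*703 = -47.5 MPa

-47.5


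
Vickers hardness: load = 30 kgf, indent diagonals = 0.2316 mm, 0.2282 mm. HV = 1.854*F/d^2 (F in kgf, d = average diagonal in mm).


d_avg = (0.2316+0.2282)/2 = 0.2299 mm
HV = 1.854*30/0.2299^2 = 1052

1052


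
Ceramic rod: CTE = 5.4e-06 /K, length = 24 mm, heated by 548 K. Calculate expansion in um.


dL = 5.4e-06 * 24 * 548 * 1000 = 71.021 um

71.021


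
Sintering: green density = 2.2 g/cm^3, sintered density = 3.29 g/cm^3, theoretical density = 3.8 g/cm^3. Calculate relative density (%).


Relative = 3.29 / 3.8 * 100 = 86.6%

86.6


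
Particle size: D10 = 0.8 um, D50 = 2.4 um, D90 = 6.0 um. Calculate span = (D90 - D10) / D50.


Span = (6.0 - 0.8) / 2.4 = 5.2 / 2.4 = 2.167

2.167


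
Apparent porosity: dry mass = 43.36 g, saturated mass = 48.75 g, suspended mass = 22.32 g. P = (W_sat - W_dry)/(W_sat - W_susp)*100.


P = (48.75 - 43.36) / (48.75 - 22.32) * 100 = 5.39 / 26.43 * 100 = 20.4%

20.4


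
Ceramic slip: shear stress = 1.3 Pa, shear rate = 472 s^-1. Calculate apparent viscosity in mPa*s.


eta = tau/gamma * 1000 = 1.3/472 * 1000 = 2.8 mPa*s

2.8


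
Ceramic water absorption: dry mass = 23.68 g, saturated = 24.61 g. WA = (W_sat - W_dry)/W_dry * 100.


WA = (24.61 - 23.68) / 23.68 * 100 = 3.93%

3.93


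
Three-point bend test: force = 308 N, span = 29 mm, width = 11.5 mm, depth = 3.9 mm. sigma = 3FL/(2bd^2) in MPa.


sigma = 3*308*29/(2*11.5*3.9^2) = 76.6 MPa

76.6


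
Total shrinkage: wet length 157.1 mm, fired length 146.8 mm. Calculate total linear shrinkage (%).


TS = (157.1 - 146.8) / 157.1 * 100 = 6.56%

6.56


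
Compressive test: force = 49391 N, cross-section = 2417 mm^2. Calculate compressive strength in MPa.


CS = 49391 / 2417 = 20.4 MPa

20.4


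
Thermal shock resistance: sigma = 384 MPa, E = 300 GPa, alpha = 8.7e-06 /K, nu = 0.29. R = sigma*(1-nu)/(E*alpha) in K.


R = 384*(1-0.29)/(300*1000*8.7e-06) = 104 K

104
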